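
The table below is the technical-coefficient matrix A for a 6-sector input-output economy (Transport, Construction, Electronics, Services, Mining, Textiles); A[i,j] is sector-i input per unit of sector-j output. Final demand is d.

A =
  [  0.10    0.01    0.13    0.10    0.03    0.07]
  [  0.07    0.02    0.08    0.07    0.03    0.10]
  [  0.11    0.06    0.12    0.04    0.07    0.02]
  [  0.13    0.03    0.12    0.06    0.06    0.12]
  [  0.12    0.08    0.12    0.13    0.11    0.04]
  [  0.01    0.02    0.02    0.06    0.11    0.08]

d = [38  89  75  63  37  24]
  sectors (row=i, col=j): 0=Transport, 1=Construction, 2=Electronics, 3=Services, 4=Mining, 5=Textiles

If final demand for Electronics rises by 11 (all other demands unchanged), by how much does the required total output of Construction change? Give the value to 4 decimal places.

1.5771

Form M = I − A:
  [  0.90   -0.01   -0.13   -0.10   -0.03   -0.07]
  [ -0.07    0.98   -0.08   -0.07   -0.03   -0.10]
  [ -0.11   -0.06    0.88   -0.04   -0.07   -0.02]
  [ -0.13   -0.03   -0.12    0.94   -0.06   -0.12]
  [ -0.12   -0.08   -0.12   -0.13    0.89   -0.04]
  [ -0.01   -0.02   -0.02   -0.06   -0.11    0.92]
Leontief inverse L = M⁻¹:
  [  1.1752    0.0391    0.2126    0.1563    0.0833    0.1223]
  [  0.1274    1.0433    0.1434    0.1172    0.0765    0.1448]
  [  0.1848    0.0896    1.2030    0.0983    0.1189    0.0679]
  [  0.2125    0.0636    0.2122    1.1289    0.1244    0.1803]
  [  0.2286    0.1224    0.2381    0.2145    1.1829    0.1153]
  [  0.0608    0.0438    0.0739    0.1057    0.1547    1.1185]
Total output x = L · d:
  x_0 = 1.1752·38 + 0.0391·89 + 0.2126·75 + 0.1563·63 + 0.0833·37 + 0.1223·24 = 79.9465
  x_1 = 0.1274·38 + 1.0433·89 + 0.1434·75 + 0.1172·63 + 0.0765·37 + 0.1448·24 = 122.1354
  x_2 = 0.1848·38 + 0.0896·89 + 1.2030·75 + 0.0983·63 + 0.1189·37 + 0.0679·24 = 117.4469
  x_3 = 0.2125·38 + 0.0636·89 + 0.2122·75 + 1.1289·63 + 0.1244·37 + 0.1803·24 = 109.6983
  x_4 = 0.2286·38 + 0.1224·89 + 0.2381·75 + 0.2145·63 + 1.1829·37 + 0.1153·24 = 97.4807
  x_5 = 0.0608·38 + 0.0438·89 + 0.0739·75 + 0.1057·63 + 0.1547·37 + 1.1185·24 = 50.9738
Δx_1 = L[1,2] · Δd_2 = 0.1434 · 11 = 1.5771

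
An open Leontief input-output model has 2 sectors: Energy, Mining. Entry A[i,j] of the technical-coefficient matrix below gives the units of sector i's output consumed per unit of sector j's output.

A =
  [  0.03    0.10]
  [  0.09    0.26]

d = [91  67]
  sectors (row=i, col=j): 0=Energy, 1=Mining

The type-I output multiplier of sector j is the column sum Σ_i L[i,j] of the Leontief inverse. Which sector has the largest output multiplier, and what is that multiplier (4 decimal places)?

Mining (1.5096)

Form M = I − A:
  [  0.97   -0.10]
  [ -0.09    0.74]
Leontief inverse L = M⁻¹:
  [  1.0440    0.1411]
  [  0.1270    1.3685]
Total output x = L · d:
  x_0 = 1.0440·91 + 0.1411·67 = 104.4582
  x_1 = 0.1270·91 + 1.3685·67 = 103.2449
Output multipliers (column sums of L):
  Energy: 1.1710
  Mining: 1.5096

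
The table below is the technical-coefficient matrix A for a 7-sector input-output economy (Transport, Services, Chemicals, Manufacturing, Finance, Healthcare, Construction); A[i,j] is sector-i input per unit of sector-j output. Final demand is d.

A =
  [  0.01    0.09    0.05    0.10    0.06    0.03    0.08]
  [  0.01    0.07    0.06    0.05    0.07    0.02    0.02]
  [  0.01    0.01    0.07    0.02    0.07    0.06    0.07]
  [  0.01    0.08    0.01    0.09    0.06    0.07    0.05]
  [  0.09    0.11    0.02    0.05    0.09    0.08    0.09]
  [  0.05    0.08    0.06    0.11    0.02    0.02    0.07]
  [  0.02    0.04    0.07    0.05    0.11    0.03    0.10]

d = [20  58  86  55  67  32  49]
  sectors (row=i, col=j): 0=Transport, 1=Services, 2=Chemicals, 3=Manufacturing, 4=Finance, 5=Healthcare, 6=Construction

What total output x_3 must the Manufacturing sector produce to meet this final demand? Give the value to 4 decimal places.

Form M = I − A:
  [  0.99   -0.09   -0.05   -0.10   -0.06   -0.03   -0.08]
  [ -0.01    0.93   -0.06   -0.05   -0.07   -0.02   -0.02]
  [ -0.01   -0.01    0.93   -0.02   -0.07   -0.06   -0.07]
  [ -0.01   -0.08   -0.01    0.91   -0.06   -0.07   -0.05]
  [ -0.09   -0.11   -0.02   -0.05    0.91   -0.08   -0.09]
  [ -0.05   -0.08   -0.06   -0.11   -0.02    0.98   -0.07]
  [ -0.02   -0.04   -0.07   -0.05   -0.11   -0.03    0.90]
Leontief inverse L = M⁻¹:
  [  1.0295    0.1366    0.0815    0.1429    0.1105    0.0623    0.1247]
  [  0.0256    1.1039    0.0825    0.0793    0.1054    0.0442    0.0516]
  [  0.0283    0.0437    1.0962    0.0518    0.1080    0.0847    0.1090]
  [  0.0291    0.1249    0.0370    1.1320    0.1019    0.0976    0.0889]
  [  0.1172    0.1743    0.0624    0.1096    1.1527    0.1175    0.1496]
  [  0.0652    0.1236    0.0908    0.1528    0.0676    1.0504    0.1125]
  [  0.0443    0.0879    0.1034    0.0921    0.1643    0.0647    1.1516]
Total output x = L · d:
  x_0 = 1.0295·20 + 0.1366·58 + 0.0815·86 + 0.1429·55 + 0.1105·67 + 0.0623·32 + 0.1247·49 = 58.8883
  x_1 = 0.0256·20 + 1.1039·58 + 0.0825·86 + 0.0793·55 + 0.1054·67 + 0.0442·32 + 0.0516·49 = 86.9958
  x_2 = 0.0283·20 + 0.0437·58 + 1.0962·86 + 0.0518·55 + 0.1080·67 + 0.0847·32 + 0.1090·49 = 115.5104
  x_3 = 0.0291·20 + 0.1249·58 + 0.0370·86 + 1.1320·55 + 0.1019·67 + 0.0976·32 + 0.0889·49 = 87.5721
  x_4 = 0.1172·20 + 0.1743·58 + 0.0624·86 + 0.1096·55 + 1.1527·67 + 0.1175·32 + 0.1496·49 = 112.1721
  x_5 = 0.0652·20 + 0.1236·58 + 0.0908·86 + 0.1528·55 + 0.0676·67 + 1.0504·32 + 0.1125·49 = 68.3398
  x_6 = 0.0443·20 + 0.0879·58 + 0.1034·86 + 0.0921·55 + 0.1643·67 + 0.0647·32 + 1.1516·49 = 89.4567

87.5721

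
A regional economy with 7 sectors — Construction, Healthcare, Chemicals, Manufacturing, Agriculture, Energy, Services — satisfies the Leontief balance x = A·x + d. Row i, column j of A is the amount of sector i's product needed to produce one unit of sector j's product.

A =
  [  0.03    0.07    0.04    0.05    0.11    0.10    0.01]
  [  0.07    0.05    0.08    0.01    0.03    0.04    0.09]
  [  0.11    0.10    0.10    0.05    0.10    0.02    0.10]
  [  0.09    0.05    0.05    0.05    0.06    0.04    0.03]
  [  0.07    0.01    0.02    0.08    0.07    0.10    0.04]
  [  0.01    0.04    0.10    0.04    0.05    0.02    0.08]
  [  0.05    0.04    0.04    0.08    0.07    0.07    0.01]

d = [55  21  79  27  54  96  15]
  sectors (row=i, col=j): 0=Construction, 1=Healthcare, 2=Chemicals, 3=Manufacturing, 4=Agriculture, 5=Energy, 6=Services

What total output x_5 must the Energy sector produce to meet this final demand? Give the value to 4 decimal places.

Form M = I − A:
  [  0.97   -0.07   -0.04   -0.05   -0.11   -0.10   -0.01]
  [ -0.07    0.95   -0.08   -0.01   -0.03   -0.04   -0.09]
  [ -0.11   -0.10    0.90   -0.05   -0.10   -0.02   -0.10]
  [ -0.09   -0.05   -0.05    0.95   -0.06   -0.04   -0.03]
  [ -0.07   -0.01   -0.02   -0.08    0.93   -0.10   -0.04]
  [ -0.01   -0.04   -0.10   -0.04   -0.05    0.98   -0.08]
  [ -0.05   -0.04   -0.04   -0.08   -0.07   -0.07    0.99]
Leontief inverse L = M⁻¹:
  [  1.0705    0.1015    0.0822    0.0847    0.1552    0.1378    0.0483]
  [  0.1084    1.0846    0.1192    0.0434    0.0767    0.0761    0.1223]
  [  0.1725    0.1513    1.1572    0.1019    0.1718    0.0797    0.1489]
  [  0.1278    0.0824    0.0868    1.0821    0.1057    0.0775    0.0609]
  [  0.1056    0.0404    0.0578    0.1146    1.1153    0.1371    0.0702]
  [  0.0506    0.0719    0.1365    0.0721    0.0926    1.0517    0.1117]
  [  0.0868    0.0697    0.0765    0.1108    0.1118    0.1036    1.0413]
Total output x = L · d:
  x_0 = 1.0705·55 + 0.1015·21 + 0.0822·79 + 0.0847·27 + 0.1552·54 + 0.1378·96 + 0.0483·15 = 92.1296
  x_1 = 0.1084·55 + 1.0846·21 + 0.1192·79 + 0.0434·27 + 0.0767·54 + 0.0761·96 + 0.1223·15 = 52.6160
  x_2 = 0.1725·55 + 0.1513·21 + 1.1572·79 + 0.1019·27 + 0.1718·54 + 0.0797·96 + 0.1489·15 = 125.9959
  x_3 = 0.1278·55 + 0.0824·21 + 0.0868·79 + 1.0821·27 + 0.1057·54 + 0.0775·96 + 0.0609·15 = 58.8847
  x_4 = 0.1056·55 + 0.0404·21 + 0.0578·79 + 0.1146·27 + 1.1153·54 + 0.1371·96 + 0.0702·15 = 88.7601
  x_5 = 0.0506·55 + 0.0719·21 + 0.1365·79 + 0.0721·27 + 0.0926·54 + 1.0517·96 + 0.1117·15 = 124.6617
  x_6 = 0.0868·55 + 0.0697·21 + 0.0765·79 + 0.1108·27 + 0.1118·54 + 0.1036·96 + 1.0413·15 = 46.8700

124.6617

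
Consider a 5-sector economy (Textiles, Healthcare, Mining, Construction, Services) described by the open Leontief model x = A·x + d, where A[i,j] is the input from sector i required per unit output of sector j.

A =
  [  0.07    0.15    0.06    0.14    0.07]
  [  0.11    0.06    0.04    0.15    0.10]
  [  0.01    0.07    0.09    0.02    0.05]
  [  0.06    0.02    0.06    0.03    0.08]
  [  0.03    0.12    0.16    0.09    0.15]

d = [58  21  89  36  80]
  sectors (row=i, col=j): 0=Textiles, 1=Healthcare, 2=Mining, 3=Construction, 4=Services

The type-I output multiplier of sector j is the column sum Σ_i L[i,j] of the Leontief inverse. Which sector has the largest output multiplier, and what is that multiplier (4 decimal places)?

Form M = I − A:
  [  0.93   -0.15   -0.06   -0.14   -0.07]
  [ -0.11    0.94   -0.04   -0.15   -0.10]
  [ -0.01   -0.07    0.91   -0.02   -0.05]
  [ -0.06   -0.02   -0.06    0.97   -0.08]
  [ -0.03   -0.12   -0.16   -0.09    0.85]
Leontief inverse L = M⁻¹:
  [  1.1197    0.2106    0.1222    0.2101    0.1439]
  [  0.1532    1.1223    0.1036    0.2137    0.1709]
  [  0.0300    0.1004    1.1236    0.0509    0.0852]
  [  0.0805    0.0581    0.0991    1.0647    0.1195]
  [  0.0753    0.1909    0.2409    0.1599    1.2344]
Total output x = L · d:
  x_0 = 1.1197·58 + 0.2106·21 + 0.1222·89 + 0.2101·36 + 0.1439·80 = 99.3226
  x_1 = 0.1532·58 + 1.1223·21 + 0.1036·89 + 0.2137·36 + 0.1709·80 = 63.0287
  x_2 = 0.0300·58 + 0.1004·21 + 1.1236·89 + 0.0509·36 + 0.0852·80 = 112.4982
  x_3 = 0.0805·58 + 0.0581·21 + 0.0991·89 + 1.0647·36 + 0.1195·80 = 62.5936
  x_4 = 0.0753·58 + 0.1909·21 + 0.2409·89 + 0.1599·36 + 1.2344·80 = 134.3250
Output multipliers (column sums of L):
  Textiles: 1.4586
  Healthcare: 1.6824
  Mining: 1.6894
  Construction: 1.6992
  Services: 1.7538

Services (1.7538)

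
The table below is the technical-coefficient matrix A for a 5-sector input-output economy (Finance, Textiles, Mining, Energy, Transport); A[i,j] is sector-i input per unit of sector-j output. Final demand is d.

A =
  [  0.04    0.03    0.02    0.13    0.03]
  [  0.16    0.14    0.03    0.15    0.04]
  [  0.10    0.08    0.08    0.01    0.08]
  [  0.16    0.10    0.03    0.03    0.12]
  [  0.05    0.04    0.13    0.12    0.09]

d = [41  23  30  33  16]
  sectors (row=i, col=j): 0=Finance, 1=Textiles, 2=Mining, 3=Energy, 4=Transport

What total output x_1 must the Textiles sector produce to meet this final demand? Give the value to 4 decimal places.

49.4501

Form M = I − A:
  [  0.96   -0.03   -0.02   -0.13   -0.03]
  [ -0.16    0.86   -0.03   -0.15   -0.04]
  [ -0.10   -0.08    0.92   -0.01   -0.08]
  [ -0.16   -0.10   -0.03    0.97   -0.12]
  [ -0.05   -0.04   -0.13   -0.12    0.91]
Leontief inverse L = M⁻¹:
  [  1.0871    0.0637    0.0401    0.1638    0.0638]
  [  0.2526    1.2095    0.0664    0.2337    0.0982]
  [  0.1532    0.1219    1.1129    0.0653    0.1169]
  [  0.2252    0.1506    0.0693    1.1056    0.1659]
  [  0.1224    0.0939    0.1732    0.1744    1.1453]
Total output x = L · d:
  x_0 = 1.0871·41 + 0.0637·23 + 0.0401·30 + 0.1638·33 + 0.0638·16 = 53.6631
  x_1 = 0.2526·41 + 1.2095·23 + 0.0664·30 + 0.2337·33 + 0.0982·16 = 49.4501
  x_2 = 0.1532·41 + 0.1219·23 + 1.1129·30 + 0.0653·33 + 0.1169·16 = 46.4979
  x_3 = 0.2252·41 + 0.1506·23 + 0.0693·30 + 1.1056·33 + 0.1659·16 = 53.9185
  x_4 = 0.1224·41 + 0.0939·23 + 0.1732·30 + 0.1744·33 + 1.1453·16 = 36.4573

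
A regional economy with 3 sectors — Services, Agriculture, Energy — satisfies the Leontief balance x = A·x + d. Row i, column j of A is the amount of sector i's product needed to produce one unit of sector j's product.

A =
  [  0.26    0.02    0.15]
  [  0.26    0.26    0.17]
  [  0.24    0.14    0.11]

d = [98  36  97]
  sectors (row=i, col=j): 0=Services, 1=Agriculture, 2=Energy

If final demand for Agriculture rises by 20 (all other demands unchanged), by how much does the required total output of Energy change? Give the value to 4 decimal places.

Form M = I − A:
  [  0.74   -0.02   -0.15]
  [ -0.26    0.74   -0.17]
  [ -0.24   -0.14    0.89]
Leontief inverse L = M⁻¹:
  [  1.4687    0.0898    0.2647]
  [  0.6298    1.4405    0.3813]
  [  0.4951    0.2508    1.2550]
Total output x = L · d:
  x_0 = 1.4687·98 + 0.0898·36 + 0.2647·97 = 172.8427
  x_1 = 0.6298·98 + 1.4405·36 + 0.3813·97 = 150.5636
  x_2 = 0.4951·98 + 0.2508·36 + 1.2550·97 = 179.2822
Δx_2 = L[2,1] · Δd_1 = 0.2508 · 20 = 5.0161

5.0161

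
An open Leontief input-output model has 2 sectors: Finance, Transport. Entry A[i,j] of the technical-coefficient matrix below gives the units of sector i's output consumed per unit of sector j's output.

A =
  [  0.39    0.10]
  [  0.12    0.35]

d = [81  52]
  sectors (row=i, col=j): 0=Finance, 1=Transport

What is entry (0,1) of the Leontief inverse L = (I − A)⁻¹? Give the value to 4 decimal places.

Form M = I − A:
  [  0.61   -0.10]
  [ -0.12    0.65]
Leontief inverse L = M⁻¹:
  [  1.6905    0.2601]
  [  0.3121    1.5865]
Total output x = L · d:
  x_0 = 1.6905·81 + 0.2601·52 = 150.4551
  x_1 = 0.3121·81 + 1.5865·52 = 107.7763

L[0,1] = 0.2601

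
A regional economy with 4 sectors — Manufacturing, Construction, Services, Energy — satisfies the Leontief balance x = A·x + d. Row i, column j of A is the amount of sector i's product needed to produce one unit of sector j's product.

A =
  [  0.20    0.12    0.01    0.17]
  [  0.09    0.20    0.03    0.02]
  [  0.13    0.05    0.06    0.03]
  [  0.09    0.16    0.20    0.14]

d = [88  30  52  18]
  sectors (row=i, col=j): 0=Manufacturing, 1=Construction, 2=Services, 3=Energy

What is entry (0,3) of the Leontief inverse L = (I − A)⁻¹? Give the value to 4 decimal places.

L[0,3] = 0.2702

Form M = I − A:
  [  0.80   -0.12   -0.01   -0.17]
  [ -0.09    0.80   -0.03   -0.02]
  [ -0.13   -0.05    0.94   -0.03]
  [ -0.09   -0.16   -0.20    0.86]
Leontief inverse L = M⁻¹:
  [  1.3223    0.2574    0.0798    0.2702]
  [  0.1616    1.2905    0.0565    0.0639]
  [  0.1983    0.1136    1.0865    0.0797]
  [  0.2146    0.2935    0.2715    1.2215]
Total output x = L · d:
  x_0 = 1.3223·88 + 0.2574·30 + 0.0798·52 + 0.2702·18 = 133.0941
  x_1 = 0.1616·88 + 1.2905·30 + 0.0565·52 + 0.0639·18 = 57.0227
  x_2 = 0.1983·88 + 0.1136·30 + 1.0865·52 + 0.0797·18 = 78.7948
  x_3 = 0.2146·88 + 0.2935·30 + 0.2715·52 + 1.2215·18 = 63.7919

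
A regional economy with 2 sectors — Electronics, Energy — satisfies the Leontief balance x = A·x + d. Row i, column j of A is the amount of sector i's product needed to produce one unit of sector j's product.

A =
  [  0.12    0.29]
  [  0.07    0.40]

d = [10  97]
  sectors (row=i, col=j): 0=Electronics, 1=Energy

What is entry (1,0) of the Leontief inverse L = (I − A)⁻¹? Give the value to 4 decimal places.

L[1,0] = 0.1379

Form M = I − A:
  [  0.88   -0.29]
  [ -0.07    0.60]
Leontief inverse L = M⁻¹:
  [  1.1818    0.5712]
  [  0.1379    1.7333]
Total output x = L · d:
  x_0 = 1.1818·10 + 0.5712·97 = 67.2247
  x_1 = 0.1379·10 + 1.7333·97 = 169.5096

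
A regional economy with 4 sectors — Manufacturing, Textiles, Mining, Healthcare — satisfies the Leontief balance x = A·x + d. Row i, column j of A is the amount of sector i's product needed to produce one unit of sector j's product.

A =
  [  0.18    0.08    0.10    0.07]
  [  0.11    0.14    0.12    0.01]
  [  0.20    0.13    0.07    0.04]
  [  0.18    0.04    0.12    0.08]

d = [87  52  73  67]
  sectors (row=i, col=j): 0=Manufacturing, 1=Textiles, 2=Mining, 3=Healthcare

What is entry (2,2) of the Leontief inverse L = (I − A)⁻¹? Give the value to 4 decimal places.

Form M = I − A:
  [  0.82   -0.08   -0.10   -0.07]
  [ -0.11    0.86   -0.12   -0.01]
  [ -0.20   -0.13    0.93   -0.04]
  [ -0.18   -0.04   -0.12    0.92]
Leontief inverse L = M⁻¹:
  [  1.3064    0.1529    0.1742    0.1086]
  [  0.2159    1.2125    0.1845    0.0376]
  [  0.3243    0.2071    1.1468    0.0768]
  [  0.3073    0.1096    0.1917    1.1199]
Total output x = L · d:
  x_0 = 1.3064·87 + 0.1529·52 + 0.1742·73 + 0.1086·67 = 141.6012
  x_1 = 0.2159·87 + 1.2125·52 + 0.1845·73 + 0.0376·67 = 97.8281
  x_2 = 0.3243·87 + 0.2071·52 + 1.1468·73 + 0.0768·67 = 127.8455
  x_3 = 0.3073·87 + 0.1096·52 + 0.1917·73 + 1.1199·67 = 121.4596

L[2,2] = 1.1468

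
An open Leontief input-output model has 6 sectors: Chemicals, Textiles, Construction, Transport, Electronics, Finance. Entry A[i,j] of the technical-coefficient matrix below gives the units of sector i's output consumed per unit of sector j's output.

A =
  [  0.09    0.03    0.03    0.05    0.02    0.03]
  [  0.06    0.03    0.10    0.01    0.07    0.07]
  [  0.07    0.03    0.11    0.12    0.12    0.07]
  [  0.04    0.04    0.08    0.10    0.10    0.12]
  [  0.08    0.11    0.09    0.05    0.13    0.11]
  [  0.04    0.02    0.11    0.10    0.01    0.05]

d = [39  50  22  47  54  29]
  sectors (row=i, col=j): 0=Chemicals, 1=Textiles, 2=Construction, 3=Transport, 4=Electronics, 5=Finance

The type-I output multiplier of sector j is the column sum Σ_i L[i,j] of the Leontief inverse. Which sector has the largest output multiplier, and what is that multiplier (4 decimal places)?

Form M = I − A:
  [  0.91   -0.03   -0.03   -0.05   -0.02   -0.03]
  [ -0.06    0.97   -0.10   -0.01   -0.07   -0.07]
  [ -0.07   -0.03    0.89   -0.12   -0.12   -0.07]
  [ -0.04   -0.04   -0.08    0.90   -0.10   -0.12]
  [ -0.08   -0.11   -0.09   -0.05    0.87   -0.11]
  [ -0.04   -0.02   -0.11   -0.10   -0.01    0.95]
Leontief inverse L = M⁻¹:
  [  1.1171    0.0464    0.0622    0.0801    0.0479    0.0589]
  [  0.0991    1.0566    0.1528    0.0566    0.1162    0.1128]
  [  0.1288    0.0742    1.1915    0.1939    0.1972    0.1447]
  [  0.0914    0.0786    0.1569    1.1680    0.1665    0.1870]
  [  0.1433    0.1554    0.1778    0.1208    1.2058    0.1840]
  [  0.0752    0.0427    0.1622    0.1512    0.0575    1.0959]
Total output x = L · d:
  x_0 = 1.1171·39 + 0.0464·50 + 0.0622·22 + 0.0801·47 + 0.0479·54 + 0.0589·29 = 55.3126
  x_1 = 0.0991·39 + 1.0566·50 + 0.1528·22 + 0.0566·47 + 0.1162·54 + 0.1128·29 = 72.2611
  x_2 = 0.1288·39 + 0.0742·50 + 1.1915·22 + 0.1939·47 + 0.1972·54 + 0.1447·29 = 58.9013
  x_3 = 0.0914·39 + 0.0786·50 + 0.1569·22 + 1.1680·47 + 0.1665·54 + 0.1870·29 = 80.2558
  x_4 = 0.1433·39 + 0.1554·50 + 0.1778·22 + 0.1208·47 + 1.2058·54 + 0.1840·29 = 93.3985
  x_5 = 0.0752·39 + 0.0427·50 + 0.1622·22 + 0.1512·47 + 0.0575·54 + 1.0959·29 = 50.6278
Output multipliers (column sums of L):
  Chemicals: 1.6548
  Textiles: 1.4539
  Construction: 1.9034
  Transport: 1.7706
  Electronics: 1.7910
  Finance: 1.7833

Construction (1.9034)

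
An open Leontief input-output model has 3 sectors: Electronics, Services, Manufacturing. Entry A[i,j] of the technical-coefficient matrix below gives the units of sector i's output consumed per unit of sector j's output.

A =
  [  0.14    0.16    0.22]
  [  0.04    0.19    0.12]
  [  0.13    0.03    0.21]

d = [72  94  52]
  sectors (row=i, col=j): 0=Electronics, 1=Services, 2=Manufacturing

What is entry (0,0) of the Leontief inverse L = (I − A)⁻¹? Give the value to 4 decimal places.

L[0,0] = 1.2326

Form M = I − A:
  [  0.86   -0.16   -0.22]
  [ -0.04    0.81   -0.12]
  [ -0.13   -0.03    0.79]
Leontief inverse L = M⁻¹:
  [  1.2326    0.2576    0.3824]
  [  0.0914    1.2607    0.2170]
  [  0.2063    0.0903    1.3370]
Total output x = L · d:
  x_0 = 1.2326·72 + 0.2576·94 + 0.3824·52 = 132.8470
  x_1 = 0.0914·72 + 1.2607·94 + 0.2170·52 = 136.3671
  x_2 = 0.2063·72 + 0.0903·94 + 1.3370·52 = 92.8622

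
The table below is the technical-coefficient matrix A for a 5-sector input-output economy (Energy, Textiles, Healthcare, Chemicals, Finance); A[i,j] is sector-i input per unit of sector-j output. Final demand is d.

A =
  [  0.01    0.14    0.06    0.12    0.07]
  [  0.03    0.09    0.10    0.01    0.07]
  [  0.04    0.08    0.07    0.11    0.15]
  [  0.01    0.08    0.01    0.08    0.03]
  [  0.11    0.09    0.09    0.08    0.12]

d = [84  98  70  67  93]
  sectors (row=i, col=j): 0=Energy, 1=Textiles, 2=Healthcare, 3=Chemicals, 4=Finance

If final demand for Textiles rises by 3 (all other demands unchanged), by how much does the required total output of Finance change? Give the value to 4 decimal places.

Form M = I − A:
  [  0.99   -0.14   -0.06   -0.12   -0.07]
  [ -0.03    0.91   -0.10   -0.01   -0.07]
  [ -0.04   -0.08    0.93   -0.11   -0.15]
  [ -0.01   -0.08   -0.01    0.92   -0.03]
  [ -0.11   -0.09   -0.09   -0.08    0.88]
Leontief inverse L = M⁻¹:
  [  1.0351    0.1941    0.1010    0.1597    0.1204]
  [  0.0537    1.1352    0.1376    0.0462    0.1196]
  [  0.0750    0.1454    1.1182    0.1636    0.2137]
  [  0.0214    0.1078    0.0299    1.0991    0.0528]
  [  0.1445    0.1650    0.1438    0.1413    1.1903]
Total output x = L · d:
  x_0 = 1.0351·84 + 0.1941·98 + 0.1010·70 + 0.1597·67 + 0.1204·93 = 134.9327
  x_1 = 0.0537·84 + 1.1352·98 + 0.1376·70 + 0.0462·67 + 0.1196·93 = 139.6060
  x_2 = 0.0750·84 + 0.1454·98 + 1.1182·70 + 0.1636·67 + 0.2137·93 = 129.6541
  x_3 = 0.0214·84 + 0.1078·98 + 0.0299·70 + 1.0991·67 + 0.0528·93 = 93.0115
  x_4 = 0.1445·84 + 0.1650·98 + 0.1438·70 + 0.1413·67 + 1.1903·93 = 158.5420
Δx_4 = L[4,1] · Δd_1 = 0.1650 · 3 = 0.4951

0.4951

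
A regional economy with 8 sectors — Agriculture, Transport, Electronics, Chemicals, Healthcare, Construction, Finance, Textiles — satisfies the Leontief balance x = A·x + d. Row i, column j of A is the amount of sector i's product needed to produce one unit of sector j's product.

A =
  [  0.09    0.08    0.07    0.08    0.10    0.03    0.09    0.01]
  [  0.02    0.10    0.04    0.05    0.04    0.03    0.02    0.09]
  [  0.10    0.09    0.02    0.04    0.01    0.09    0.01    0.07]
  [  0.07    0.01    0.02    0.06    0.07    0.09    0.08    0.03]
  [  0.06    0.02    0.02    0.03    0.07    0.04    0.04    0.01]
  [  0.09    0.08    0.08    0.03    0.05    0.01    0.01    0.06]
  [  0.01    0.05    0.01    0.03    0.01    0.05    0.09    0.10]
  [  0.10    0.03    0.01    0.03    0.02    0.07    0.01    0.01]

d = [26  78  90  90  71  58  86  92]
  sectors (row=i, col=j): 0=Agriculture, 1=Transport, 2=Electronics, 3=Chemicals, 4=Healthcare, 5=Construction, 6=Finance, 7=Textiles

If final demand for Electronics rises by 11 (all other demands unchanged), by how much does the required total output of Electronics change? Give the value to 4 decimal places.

Form M = I − A:
  [  0.91   -0.08   -0.07   -0.08   -0.10   -0.03   -0.09   -0.01]
  [ -0.02    0.90   -0.04   -0.05   -0.04   -0.03   -0.02   -0.09]
  [ -0.10   -0.09    0.98   -0.04   -0.01   -0.09   -0.01   -0.07]
  [ -0.07   -0.01   -0.02    0.94   -0.07   -0.09   -0.08   -0.03]
  [ -0.06   -0.02   -0.02   -0.03    0.93   -0.04   -0.04   -0.01]
  [ -0.09   -0.08   -0.08   -0.03   -0.05    0.99   -0.01   -0.06]
  [ -0.01   -0.05   -0.01   -0.03   -0.01   -0.05    0.91   -0.10]
  [ -0.10   -0.03   -0.01   -0.03   -0.02   -0.07   -0.01    0.99]
Leontief inverse L = M⁻¹:
  [  1.1469    0.1327    0.1009    0.1221    0.1460    0.0757    0.1360    0.0543]
  [  0.0619    1.1370    0.0606    0.0777    0.0684    0.0623    0.0436    0.1195]
  [  0.1512    0.1370    1.0508    0.0749    0.0483    0.1223    0.0407    0.1026]
  [  0.1175    0.0491    0.0467    1.0914    0.1066    0.1231    0.1159    0.0623]
  [  0.0917    0.0470    0.0379    0.0519    1.0962    0.0621    0.0643    0.0308]
  [  0.1383    0.1234    0.1046    0.0630    0.0846    1.0450    0.0393    0.0901]
  [  0.0450    0.0811    0.0273    0.0524    0.0315    0.0777    1.1137    0.1289]
  [  0.1349    0.0612    0.0325    0.0545    0.0490    0.0904    0.0343    1.0304]
Total output x = L · d:
  x_0 = 1.1469·26 + 0.1327·78 + 0.1009·90 + 0.1221·90 + 0.1460·71 + 0.0757·58 + 0.1360·86 + 0.0543·92 = 91.6929
  x_1 = 0.0619·26 + 1.1370·78 + 0.0606·90 + 0.0777·90 + 0.0684·71 + 0.0623·58 + 0.0436·86 + 0.1195·92 = 125.9592
  x_2 = 0.1512·26 + 0.1370·78 + 1.0508·90 + 0.0749·90 + 0.0483·71 + 0.1223·58 + 0.0407·86 + 0.1026·92 = 139.3850
  x_3 = 0.1175·26 + 0.0491·78 + 0.0467·90 + 1.0914·90 + 0.1066·71 + 0.1231·58 + 0.1159·86 + 0.0623·92 = 139.7166
  x_4 = 0.0917·26 + 0.0470·78 + 0.0379·90 + 0.0519·90 + 1.0962·71 + 0.0621·58 + 0.0643·86 + 0.0308·92 = 103.9254
  x_5 = 0.1383·26 + 0.1234·78 + 0.1046·90 + 0.0630·90 + 0.0846·71 + 1.0450·58 + 0.0393·86 + 0.0901·92 = 106.5792
  x_6 = 0.0450·26 + 0.0811·78 + 0.0273·90 + 0.0524·90 + 0.0315·71 + 0.0777·58 + 1.1137·86 + 0.1289·92 = 129.0410
  x_7 = 0.1349·26 + 0.0612·78 + 0.0325·90 + 0.0545·90 + 0.0490·71 + 0.0904·58 + 0.0343·86 + 1.0304·92 = 122.5888
Δx_2 = L[2,2] · Δd_2 = 1.0508 · 11 = 11.5584

11.5584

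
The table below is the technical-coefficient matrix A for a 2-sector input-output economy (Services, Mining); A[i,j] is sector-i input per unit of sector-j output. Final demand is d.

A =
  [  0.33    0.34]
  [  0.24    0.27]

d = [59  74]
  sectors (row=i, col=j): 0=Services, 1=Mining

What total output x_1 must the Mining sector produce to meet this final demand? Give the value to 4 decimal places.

156.4172

Form M = I − A:
  [  0.67   -0.34]
  [ -0.24    0.73]
Leontief inverse L = M⁻¹:
  [  1.7914    0.8344]
  [  0.5890    1.6442]
Total output x = L · d:
  x_0 = 1.7914·59 + 0.8344·74 = 167.4356
  x_1 = 0.5890·59 + 1.6442·74 = 156.4172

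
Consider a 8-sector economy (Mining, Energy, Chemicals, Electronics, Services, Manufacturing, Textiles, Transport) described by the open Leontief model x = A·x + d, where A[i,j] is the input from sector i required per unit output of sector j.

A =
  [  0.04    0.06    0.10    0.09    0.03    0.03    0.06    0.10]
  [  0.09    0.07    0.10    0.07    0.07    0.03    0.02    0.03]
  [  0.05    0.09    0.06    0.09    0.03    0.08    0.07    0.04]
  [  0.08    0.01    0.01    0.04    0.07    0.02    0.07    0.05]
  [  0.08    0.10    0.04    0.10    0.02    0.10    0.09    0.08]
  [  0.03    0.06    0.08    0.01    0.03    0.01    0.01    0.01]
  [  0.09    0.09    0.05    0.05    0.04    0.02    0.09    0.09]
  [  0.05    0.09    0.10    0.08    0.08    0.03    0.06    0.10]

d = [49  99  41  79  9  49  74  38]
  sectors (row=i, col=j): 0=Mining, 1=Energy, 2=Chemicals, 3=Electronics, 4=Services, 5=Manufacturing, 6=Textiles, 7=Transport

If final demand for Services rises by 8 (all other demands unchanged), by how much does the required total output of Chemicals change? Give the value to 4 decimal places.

Form M = I − A:
  [  0.96   -0.06   -0.10   -0.09   -0.03   -0.03   -0.06   -0.10]
  [ -0.09    0.93   -0.10   -0.07   -0.07   -0.03   -0.02   -0.03]
  [ -0.05   -0.09    0.94   -0.09   -0.03   -0.08   -0.07   -0.04]
  [ -0.08   -0.01   -0.01    0.96   -0.07   -0.02   -0.07   -0.05]
  [ -0.08   -0.10   -0.04   -0.10    0.98   -0.10   -0.09   -0.08]
  [ -0.03   -0.06   -0.08   -0.01   -0.03    0.99   -0.01   -0.01]
  [ -0.09   -0.09   -0.05   -0.05   -0.04   -0.02    0.91   -0.09]
  [ -0.05   -0.09   -0.10   -0.08   -0.08   -0.03   -0.06    0.90]
Leontief inverse L = M⁻¹:
  [  1.1041    0.1294    0.1659    0.1573    0.0797    0.0694    0.1199    0.1629]
  [  0.1493    1.1344    0.1621    0.1356    0.1126    0.0703    0.0754    0.0875]
  [  0.1121    0.1545    1.1237    0.1507    0.0761    0.1150    0.1240    0.0964]
  [  0.1252    0.0601    0.0564    1.0885    0.1019    0.0478    0.1148    0.1000]
  [  0.1536    0.1776    0.1190    0.1727    1.0766    0.1396    0.1544    0.1506]
  [  0.0604    0.0946    0.1129    0.0442    0.0513    1.0319    0.0370    0.0371]
  [  0.1575    0.1638    0.1226    0.1215    0.0908    0.0594    1.1518    0.1591]
  [  0.1260    0.1730    0.1778    0.1607    0.1367    0.0787    0.1299    1.1737]
Total output x = L · d:
  x_0 = 1.1041·49 + 0.1294·99 + 0.1659·41 + 0.1573·79 + 0.0797·9 + 0.0694·49 + 0.1199·74 + 0.1629·38 = 105.3220
  x_1 = 0.1493·49 + 1.1344·99 + 0.1621·41 + 0.1356·79 + 0.1126·9 + 0.0703·49 + 0.0754·74 + 0.0875·38 = 150.3410
  x_2 = 0.1121·49 + 0.1545·99 + 1.1237·41 + 0.1507·79 + 0.0761·9 + 0.1150·49 + 0.1240·74 + 0.0964·38 = 97.9290
  x_3 = 0.1252·49 + 0.0601·99 + 0.0564·41 + 1.0885·79 + 0.1019·9 + 0.0478·49 + 0.1148·74 + 0.1000·38 = 115.9490
  x_4 = 0.1536·49 + 0.1776·99 + 0.1190·41 + 0.1727·79 + 1.0766·9 + 0.1396·49 + 0.1544·74 + 0.1506·38 = 77.3070
  x_5 = 0.0604·49 + 0.0946·99 + 0.1129·41 + 0.0442·79 + 0.0513·9 + 1.0319·49 + 0.0370·74 + 0.0371·38 = 75.6108
  x_6 = 0.1575·49 + 0.1638·99 + 0.1226·41 + 0.1215·79 + 0.0908·9 + 0.0594·49 + 1.1518·74 + 0.1591·38 = 133.5619
  x_7 = 0.1260·49 + 0.1730·99 + 0.1778·41 + 0.1607·79 + 0.1367·9 + 0.0787·49 + 0.1299·74 + 1.1737·38 = 102.5913
Δx_2 = L[2,4] · Δd_4 = 0.0761 · 8 = 0.6087

0.6087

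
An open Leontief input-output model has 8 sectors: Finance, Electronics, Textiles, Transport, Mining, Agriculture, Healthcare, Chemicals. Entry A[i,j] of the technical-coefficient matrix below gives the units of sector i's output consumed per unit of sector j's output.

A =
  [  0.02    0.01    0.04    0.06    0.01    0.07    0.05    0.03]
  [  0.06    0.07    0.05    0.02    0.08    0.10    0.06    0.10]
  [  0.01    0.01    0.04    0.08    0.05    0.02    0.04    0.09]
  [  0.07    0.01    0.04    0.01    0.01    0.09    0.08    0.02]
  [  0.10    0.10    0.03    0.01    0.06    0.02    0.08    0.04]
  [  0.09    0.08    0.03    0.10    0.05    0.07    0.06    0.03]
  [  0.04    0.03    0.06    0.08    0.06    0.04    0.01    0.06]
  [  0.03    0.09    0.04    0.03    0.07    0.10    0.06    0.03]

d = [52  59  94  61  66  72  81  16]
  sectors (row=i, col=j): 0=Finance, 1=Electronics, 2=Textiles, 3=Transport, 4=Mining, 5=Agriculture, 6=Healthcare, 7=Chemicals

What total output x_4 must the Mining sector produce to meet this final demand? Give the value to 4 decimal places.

112.3364

Form M = I − A:
  [  0.98   -0.01   -0.04   -0.06   -0.01   -0.07   -0.05   -0.03]
  [ -0.06    0.93   -0.05   -0.02   -0.08   -0.10   -0.06   -0.10]
  [ -0.01   -0.01    0.96   -0.08   -0.05   -0.02   -0.04   -0.09]
  [ -0.07   -0.01   -0.04    0.99   -0.01   -0.09   -0.08   -0.02]
  [ -0.10   -0.10   -0.03   -0.01    0.94   -0.02   -0.08   -0.04]
  [ -0.09   -0.08   -0.03   -0.10   -0.05    0.93   -0.06   -0.03]
  [ -0.04   -0.03   -0.06   -0.08   -0.06   -0.04    0.99   -0.06]
  [ -0.03   -0.09   -0.04   -0.03   -0.07   -0.10   -0.06    0.97]
Leontief inverse L = M⁻¹:
  [  1.0466    0.0326    0.0601    0.0873    0.0322    0.1016    0.0762    0.0523]
  [  0.1115    1.1236    0.0881    0.0676    0.1288    0.1609    0.1118    0.1460]
  [  0.0405    0.0399    1.0634    0.1052    0.0778    0.0576    0.0727    0.1157]
  [  0.0982    0.0354    0.0631    1.0448    0.0354    0.1240    0.1072    0.0460]
  [  0.1380    0.1382    0.0621    0.0462    1.0981    0.0684    0.1193    0.0800]
  [  0.1374    0.1207    0.0657    0.1418    0.0889    1.1279    0.1082    0.0709]
  [  0.0746    0.0620    0.0854    0.1092    0.0897    0.0813    1.0475    0.0899]
  [  0.0762    0.1342    0.0724    0.0703    0.1112    0.1505    0.1036    1.0709]
Total output x = L · d:
  x_0 = 1.0466·52 + 0.0326·59 + 0.0601·94 + 0.0873·61 + 0.0322·66 + 0.1016·72 + 0.0762·81 + 0.0523·16 = 83.7648
  x_1 = 0.1115·52 + 1.1236·59 + 0.0881·94 + 0.0676·61 + 0.1288·66 + 0.1609·72 + 0.1118·81 + 0.1460·16 = 115.9664
  x_2 = 0.0405·52 + 0.0399·59 + 1.0634·94 + 0.1052·61 + 0.0778·66 + 0.0576·72 + 0.0727·81 + 0.1157·16 = 127.8659
  x_3 = 0.0982·52 + 0.0354·59 + 0.0631·94 + 1.0448·61 + 0.0354·66 + 0.1240·72 + 0.1072·81 + 0.0460·16 = 97.5393
  x_4 = 0.1380·52 + 0.1382·59 + 0.0621·94 + 0.0462·61 + 1.0981·66 + 0.0684·72 + 0.1193·81 + 0.0800·16 = 112.3364
  x_5 = 0.1374·52 + 0.1207·59 + 0.0657·94 + 0.1418·61 + 0.0889·66 + 1.1279·72 + 0.1082·81 + 0.0709·16 = 126.0653
  x_6 = 0.0746·52 + 0.0620·59 + 0.0854·94 + 0.1092·61 + 0.0897·66 + 0.0813·72 + 1.0475·81 + 0.0899·16 = 120.2911
  x_7 = 0.0762·52 + 0.1342·59 + 0.0724·94 + 0.0703·61 + 0.1112·66 + 0.1505·72 + 0.1036·81 + 1.0709·16 = 66.6786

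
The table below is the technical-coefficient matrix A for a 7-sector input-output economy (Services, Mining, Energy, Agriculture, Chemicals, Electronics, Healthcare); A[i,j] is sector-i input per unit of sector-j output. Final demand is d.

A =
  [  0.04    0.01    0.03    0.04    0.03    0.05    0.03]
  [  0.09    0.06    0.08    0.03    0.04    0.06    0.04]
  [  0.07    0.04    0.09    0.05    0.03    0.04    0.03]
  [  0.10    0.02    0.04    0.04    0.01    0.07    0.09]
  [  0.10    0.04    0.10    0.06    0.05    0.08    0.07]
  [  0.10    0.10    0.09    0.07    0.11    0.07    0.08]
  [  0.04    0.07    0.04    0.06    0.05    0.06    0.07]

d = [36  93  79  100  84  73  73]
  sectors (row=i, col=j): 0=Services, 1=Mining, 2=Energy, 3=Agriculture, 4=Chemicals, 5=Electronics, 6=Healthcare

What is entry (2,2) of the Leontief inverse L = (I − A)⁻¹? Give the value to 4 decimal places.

L[2,2] = 1.1277

Form M = I − A:
  [  0.96   -0.01   -0.03   -0.04   -0.03   -0.05   -0.03]
  [ -0.09    0.94   -0.08   -0.03   -0.04   -0.06   -0.04]
  [ -0.07   -0.04    0.91   -0.05   -0.03   -0.04   -0.03]
  [ -0.10   -0.02   -0.04    0.96   -0.01   -0.07   -0.09]
  [ -0.10   -0.04   -0.10   -0.06    0.95   -0.08   -0.07]
  [ -0.10   -0.10   -0.09   -0.07   -0.11    0.93   -0.08]
  [ -0.04   -0.07   -0.04   -0.06   -0.05   -0.06    0.93]
Leontief inverse L = M⁻¹:
  [  1.0697    0.0289    0.0555    0.0601    0.0488    0.0739    0.0534]
  [  0.1386    1.0910    0.1240    0.0626    0.0703    0.0988    0.0752]
  [  0.1123    0.0655    1.1277    0.0780    0.0544    0.0732    0.0608]
  [  0.1422    0.0498    0.0764    1.0711    0.0391    0.1062    0.1249]
  [  0.1609    0.0792    0.1542    0.1019    1.0881    0.1292    0.1164]
  [  0.1783    0.1488    0.1596    0.1214    0.1567    1.1329    0.1383]
  [  0.0906    0.1032    0.0837    0.0931    0.0809    0.1006    1.1091]
Total output x = L · d:
  x_0 = 1.0697·36 + 0.0289·93 + 0.0555·79 + 0.0601·100 + 0.0488·84 + 0.0739·73 + 0.0534·73 = 64.9848
  x_1 = 0.1386·36 + 1.0910·93 + 0.1240·79 + 0.0626·100 + 0.0703·84 + 0.0988·73 + 0.0752·73 = 141.1254
  x_2 = 0.1123·36 + 0.0655·93 + 1.1277·79 + 0.0780·100 + 0.0544·84 + 0.0732·73 + 0.0608·73 = 121.3715
  x_3 = 0.1422·36 + 0.0498·93 + 0.0764·79 + 1.0711·100 + 0.0391·84 + 0.1062·73 + 0.1249·73 = 143.0644
  x_4 = 0.1609·36 + 0.0792·93 + 0.1542·79 + 0.1019·100 + 1.0881·84 + 0.1292·73 + 0.1164·73 = 144.8565
  x_5 = 0.1783·36 + 0.1488·93 + 0.1596·79 + 0.1214·100 + 0.1567·84 + 1.1329·73 + 0.1383·73 = 150.9617
  x_6 = 0.0906·36 + 0.1032·93 + 0.0837·79 + 0.0931·100 + 0.0809·84 + 0.1006·73 + 1.1091·73 = 123.8897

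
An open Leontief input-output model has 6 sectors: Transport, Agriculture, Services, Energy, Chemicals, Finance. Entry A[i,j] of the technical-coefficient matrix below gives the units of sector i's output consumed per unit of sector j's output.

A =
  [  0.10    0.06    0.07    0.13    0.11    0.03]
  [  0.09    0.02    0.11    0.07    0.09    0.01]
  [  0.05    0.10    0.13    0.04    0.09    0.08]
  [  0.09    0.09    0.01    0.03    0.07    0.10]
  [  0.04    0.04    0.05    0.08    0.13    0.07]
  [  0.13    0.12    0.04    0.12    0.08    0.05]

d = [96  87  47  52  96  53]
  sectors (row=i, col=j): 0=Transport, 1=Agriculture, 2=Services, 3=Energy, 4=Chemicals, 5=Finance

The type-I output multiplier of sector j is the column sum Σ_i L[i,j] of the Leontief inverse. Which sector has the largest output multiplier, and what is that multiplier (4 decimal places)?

Chemicals (2.0503)

Form M = I − A:
  [  0.90   -0.06   -0.07   -0.13   -0.11   -0.03]
  [ -0.09    0.98   -0.11   -0.07   -0.09   -0.01]
  [ -0.05   -0.10    0.87   -0.04   -0.09   -0.08]
  [ -0.09   -0.09   -0.01    0.97   -0.07   -0.10]
  [ -0.04   -0.04   -0.05   -0.08    0.87   -0.07]
  [ -0.13   -0.12   -0.04   -0.12   -0.08    0.95]
Leontief inverse L = M⁻¹:
  [  1.1710    0.1212    0.1270    0.1976    0.1974    0.0843]
  [  0.1431    1.0699    0.1599    0.1229    0.1602    0.0540]
  [  0.1203    0.1626    1.1971    0.1080    0.1766    0.1307]
  [  0.1520    0.1377    0.0565    1.0919    0.1397    0.1362]
  [  0.0983    0.0916    0.0955    0.1372    1.2028    0.1152]
  [  0.2109    0.1837    0.1032    0.1966    0.1736    1.1034]
Total output x = L · d:
  x_0 = 1.1710·96 + 0.1212·87 + 0.1270·47 + 0.1976·52 + 0.1974·96 + 0.0843·53 = 162.6234
  x_1 = 0.1431·96 + 1.0699·87 + 0.1599·47 + 0.1229·52 + 0.1602·96 + 0.0540·53 = 138.9577
  x_2 = 0.1203·96 + 0.1626·87 + 1.1971·47 + 0.1080·52 + 0.1766·96 + 0.1307·53 = 111.4499
  x_3 = 0.1520·96 + 0.1377·87 + 0.0565·47 + 1.0919·52 + 0.1397·96 + 0.1362·53 = 106.6418
  x_4 = 0.0983·96 + 0.0916·87 + 0.0955·47 + 0.1372·52 + 1.2028·96 + 0.1152·53 = 150.5953
  x_5 = 0.2109·96 + 0.1837·87 + 0.1032·47 + 0.1966·52 + 0.1736·96 + 1.1034·53 = 126.4406
Output multipliers (column sums of L):
  Transport: 1.8955
  Agriculture: 1.7667
  Services: 1.7391
  Energy: 1.8541
  Chemicals: 2.0503
  Finance: 1.6238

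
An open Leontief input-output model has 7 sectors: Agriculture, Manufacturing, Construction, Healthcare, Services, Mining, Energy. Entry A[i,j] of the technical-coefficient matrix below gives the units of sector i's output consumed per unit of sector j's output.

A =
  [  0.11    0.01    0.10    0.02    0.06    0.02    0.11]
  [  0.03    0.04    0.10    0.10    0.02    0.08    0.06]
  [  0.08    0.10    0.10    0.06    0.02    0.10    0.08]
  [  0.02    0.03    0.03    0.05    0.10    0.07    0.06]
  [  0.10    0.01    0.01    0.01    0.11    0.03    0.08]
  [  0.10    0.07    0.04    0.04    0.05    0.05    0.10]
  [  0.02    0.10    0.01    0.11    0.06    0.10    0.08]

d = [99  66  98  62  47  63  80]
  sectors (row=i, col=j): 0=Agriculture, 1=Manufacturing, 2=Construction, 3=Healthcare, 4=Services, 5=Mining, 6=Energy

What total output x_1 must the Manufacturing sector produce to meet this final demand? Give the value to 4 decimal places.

123.4374

Form M = I − A:
  [  0.89   -0.01   -0.10   -0.02   -0.06   -0.02   -0.11]
  [ -0.03    0.96   -0.10   -0.10   -0.02   -0.08   -0.06]
  [ -0.08   -0.10    0.90   -0.06   -0.02   -0.10   -0.08]
  [ -0.02   -0.03   -0.03    0.95   -0.10   -0.07   -0.06]
  [ -0.10   -0.01   -0.01   -0.01    0.89   -0.03   -0.08]
  [ -0.10   -0.07   -0.04   -0.04   -0.05    0.95   -0.10]
  [ -0.02   -0.10   -0.01   -0.11   -0.06   -0.10    0.92]
Leontief inverse L = M⁻¹:
  [  1.1636    0.0537    0.1436    0.0637    0.1059    0.0707    0.1762]
  [  0.0776    1.0849    0.1420    0.1452    0.0649    0.1335    0.1220]
  [  0.1424    0.1553    1.1581    0.1188    0.0726    0.1659    0.1599]
  [  0.0622    0.0615    0.0575    1.0830    0.1421    0.1085    0.1112]
  [  0.1452    0.0373    0.0387    0.0396    1.1521    0.0635    0.1328]
  [  0.1517    0.1117    0.0840    0.0869    0.0975    1.1011    0.1666]
  [  0.0687    0.1427    0.0497    0.1600    0.1129    0.1547    1.1459]
Total output x = L · d:
  x_0 = 1.1636·99 + 0.0537·66 + 0.1436·98 + 0.0637·62 + 0.1059·47 + 0.0707·63 + 0.1762·80 = 160.2870
  x_1 = 0.0776·99 + 1.0849·66 + 0.1420·98 + 0.1452·62 + 0.0649·47 + 0.1335·63 + 0.1220·80 = 123.4374
  x_2 = 0.1424·99 + 0.1553·66 + 1.1581·98 + 0.1188·62 + 0.0726·47 + 0.1659·63 + 0.1599·80 = 171.8616
  x_3 = 0.0622·99 + 0.0615·66 + 0.0575·98 + 1.0830·62 + 0.1421·47 + 0.1085·63 + 0.1112·80 = 105.4147
  x_4 = 0.1452·99 + 0.0373·66 + 0.0387·98 + 0.0396·62 + 1.1521·47 + 0.0635·63 + 0.1328·80 = 91.8565
  x_5 = 0.1517·99 + 0.1117·66 + 0.0840·98 + 0.0869·62 + 0.0975·47 + 1.1011·63 + 0.1666·80 = 123.2899
  x_6 = 0.0687·99 + 0.1427·66 + 0.0497·98 + 0.1600·62 + 0.1129·47 + 0.1547·63 + 1.1459·80 = 137.7218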